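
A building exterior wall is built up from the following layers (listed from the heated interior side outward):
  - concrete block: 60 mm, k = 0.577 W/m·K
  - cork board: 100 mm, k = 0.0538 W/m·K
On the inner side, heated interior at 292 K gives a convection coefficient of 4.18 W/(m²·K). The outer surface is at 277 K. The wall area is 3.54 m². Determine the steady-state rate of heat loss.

Series thermal resistances:
R_inner film = 1/(h_i·A) = 1/(4.18×3.54) = 0.06758 K/W
R_concrete block = L/(kA) = 0.06/(0.577×3.54) = 0.02937 K/W
R_cork board = L/(kA) = 0.1/(0.0538×3.54) = 0.5251 K/W
R_total = 0.622 K/W
Q = ΔT / R_total = 15 / 0.622

Q ≈ 24.1 W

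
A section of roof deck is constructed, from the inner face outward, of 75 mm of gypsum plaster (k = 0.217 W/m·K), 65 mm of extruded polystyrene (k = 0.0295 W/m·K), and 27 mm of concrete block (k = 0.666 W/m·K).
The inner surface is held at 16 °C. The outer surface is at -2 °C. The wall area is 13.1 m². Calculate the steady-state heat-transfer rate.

Q ≈ 91.1 W

Treating each layer as a thermal resistance in series:
R_gypsum plaster = L/(kA) = 0.075/(0.217×13.1) = 0.02638 K/W
R_extruded polystyrene = L/(kA) = 0.065/(0.0295×13.1) = 0.1682 K/W
R_concrete block = L/(kA) = 0.027/(0.666×13.1) = 0.003095 K/W
R_total = 0.1977 K/W
Q = ΔT / R_total = 18 / 0.1977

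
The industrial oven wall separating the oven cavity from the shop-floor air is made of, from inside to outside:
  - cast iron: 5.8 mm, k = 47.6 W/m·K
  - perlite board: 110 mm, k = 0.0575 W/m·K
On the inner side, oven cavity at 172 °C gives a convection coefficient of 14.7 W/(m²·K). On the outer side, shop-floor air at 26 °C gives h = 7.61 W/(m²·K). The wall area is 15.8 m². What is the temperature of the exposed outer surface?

T ≈ 35.1 °C

Treating each layer as a thermal resistance in series:
R_inner film = 1/(h_i·A) = 1/(14.7×15.8) = 0.004306 K/W
R_cast iron = L/(kA) = 0.0058/(47.6×15.8) = 7.712×10^-6 K/W
R_perlite board = L/(kA) = 0.11/(0.0575×15.8) = 0.1211 K/W
R_outer film = 1/(h_o·A) = 1/(7.61×15.8) = 0.008317 K/W
R_total = 0.1337 K/W;  Q = ΔT/R_total = 146/0.1337 = 1092 W
T_interface = T_inner − Q·ΣR(inner→interface) = 172 − 1090×0.1254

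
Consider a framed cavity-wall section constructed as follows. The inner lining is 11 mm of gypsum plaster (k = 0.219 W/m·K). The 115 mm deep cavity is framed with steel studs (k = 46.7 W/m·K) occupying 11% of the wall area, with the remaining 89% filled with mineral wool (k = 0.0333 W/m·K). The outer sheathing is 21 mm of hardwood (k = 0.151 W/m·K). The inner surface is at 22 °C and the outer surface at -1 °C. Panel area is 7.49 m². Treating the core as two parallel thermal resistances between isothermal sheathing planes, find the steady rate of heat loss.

Q ≈ 814 W

Sheathing layers in series; stud and cavity paths in parallel between them.
R_inner = 0.011/(0.219×7.49) = 0.006706 K/W
R_stud  = 0.115/(46.7×0.11×7.49) = 0.002989 K/W
R_cav   = 0.115/(0.0333×0.89×7.49) = 0.5181 K/W
1/R_core = 1/R_stud + 1/R_cav → R_core = 0.002972 K/W
R_outer = 0.021/(0.151×7.49) = 0.01857 K/W
R_total = 0.02825 K/W
Q = ΔT/R_total = 23/0.02825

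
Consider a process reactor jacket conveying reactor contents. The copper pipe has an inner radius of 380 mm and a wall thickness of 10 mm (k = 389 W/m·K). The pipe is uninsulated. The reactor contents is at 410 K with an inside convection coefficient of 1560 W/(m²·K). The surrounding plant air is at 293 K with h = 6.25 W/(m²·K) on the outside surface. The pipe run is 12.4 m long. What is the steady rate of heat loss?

Cylindrical conduction, so R = ln(r₂/r₁)/(2πkL) per layer, in series:
R_inner film = 1/(h_i·2πr₁L) = 1/(1560×2π×0.38×12.4) = 2.165×10^-5 K/W
R_copper pipe wall = ln(390/380)/(2π×389×12.4) = 8.571×10^-7 K/W
R_outer film = 1/(h_o·2πr_oL) = 1/(6.25×2π×0.39×12.4) = 0.005266 K/W
R_total = 0.005288 K/W
Q = ΔT/R_total = 117/0.005288

Q ≈ 22100 W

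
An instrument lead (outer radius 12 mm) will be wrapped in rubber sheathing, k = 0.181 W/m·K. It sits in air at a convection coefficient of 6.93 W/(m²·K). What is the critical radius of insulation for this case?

For a cylinder r_cr = k/h = 0.181/6.93
r_cr = 26.1 mm; since the bare radius (12 mm) is below r_cr, adding a thin layer of insulation will *increase* heat loss.

r_cr ≈ 26.1 mm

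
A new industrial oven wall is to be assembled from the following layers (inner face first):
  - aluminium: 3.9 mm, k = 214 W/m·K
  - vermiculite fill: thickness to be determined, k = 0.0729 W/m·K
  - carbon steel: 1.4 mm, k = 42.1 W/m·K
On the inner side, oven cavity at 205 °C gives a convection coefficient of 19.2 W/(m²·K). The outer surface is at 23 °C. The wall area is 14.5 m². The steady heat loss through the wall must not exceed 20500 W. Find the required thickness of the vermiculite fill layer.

L ≈ 5.58 mm

Treating each layer as a thermal resistance in series:
R_inner film = 1/(h_i·A) = 1/(19.2×14.5) = 0.003592 K/W
R_aluminium = L/(kA) = 0.0039/(214×14.5) = 1.257×10^-6 K/W
R_carbon steel = L/(kA) = 0.0014/(42.1×14.5) = 2.293×10^-6 K/W
Sum of the known resistances R_other = 0.003596 K/W
Required total resistance R_tot = ΔT/Q_allow = 182/20500 = 0.008878 K/W
R_vermiculite fill = R_tot − R_other = 0.005283 K/W
L = R·k·A = 0.005283×0.0729×14.5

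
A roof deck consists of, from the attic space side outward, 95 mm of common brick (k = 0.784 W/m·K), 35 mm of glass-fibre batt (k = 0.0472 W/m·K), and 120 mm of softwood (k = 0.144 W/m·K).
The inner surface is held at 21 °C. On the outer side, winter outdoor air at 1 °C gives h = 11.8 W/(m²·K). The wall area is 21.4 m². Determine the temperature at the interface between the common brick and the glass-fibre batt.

T ≈ 19.6 °C

Model the wall as resistances in series:
R_common brick = L/(kA) = 0.095/(0.784×21.4) = 0.005662 K/W
R_glass-fibre batt = L/(kA) = 0.035/(0.0472×21.4) = 0.03465 K/W
R_softwood = L/(kA) = 0.12/(0.144×21.4) = 0.03894 K/W
R_outer film = 1/(h_o·A) = 1/(11.8×21.4) = 0.00396 K/W
R_total = 0.08321 K/W;  Q = ΔT/R_total = 20/0.08321 = 240.3 W
T_interface = T_inner − Q·ΣR(inner→interface) = 21 − 240×0.005662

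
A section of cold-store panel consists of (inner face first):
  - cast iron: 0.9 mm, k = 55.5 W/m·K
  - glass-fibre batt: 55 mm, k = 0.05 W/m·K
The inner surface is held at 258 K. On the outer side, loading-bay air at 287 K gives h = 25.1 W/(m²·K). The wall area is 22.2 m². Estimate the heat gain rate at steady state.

Q ≈ 565 W

Treating each layer as a thermal resistance in series:
R_cast iron = L/(kA) = 0.0009/(55.5×22.2) = 7.305×10^-7 K/W
R_glass-fibre batt = L/(kA) = 0.055/(0.05×22.2) = 0.04955 K/W
R_outer film = 1/(h_o·A) = 1/(25.1×22.2) = 0.001795 K/W
R_total = 0.05134 K/W
Q = ΔT / R_total = 29 / 0.05134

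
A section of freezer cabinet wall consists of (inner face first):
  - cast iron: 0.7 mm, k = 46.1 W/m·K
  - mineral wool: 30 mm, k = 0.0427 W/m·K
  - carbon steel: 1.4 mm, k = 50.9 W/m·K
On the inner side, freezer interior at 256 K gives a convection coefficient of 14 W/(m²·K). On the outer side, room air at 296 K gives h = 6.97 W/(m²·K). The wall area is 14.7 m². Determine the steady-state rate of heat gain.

Q ≈ 641 W

Thermal resistances in series:
R_inner film = 1/(h_i·A) = 1/(14×14.7) = 0.004859 K/W
R_cast iron = L/(kA) = 0.0007/(46.1×14.7) = 1.033×10^-6 K/W
R_mineral wool = L/(kA) = 0.03/(0.0427×14.7) = 0.04779 K/W
R_carbon steel = L/(kA) = 0.0014/(50.9×14.7) = 1.871×10^-6 K/W
R_outer film = 1/(h_o·A) = 1/(6.97×14.7) = 0.00976 K/W
R_total = 0.06242 K/W
Q = ΔT / R_total = 40 / 0.06242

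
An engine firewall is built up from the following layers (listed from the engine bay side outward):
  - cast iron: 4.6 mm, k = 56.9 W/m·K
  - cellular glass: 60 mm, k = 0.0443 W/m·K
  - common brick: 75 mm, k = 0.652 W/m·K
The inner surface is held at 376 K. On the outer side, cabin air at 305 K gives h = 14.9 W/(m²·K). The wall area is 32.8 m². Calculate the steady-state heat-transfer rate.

Treating each layer as a thermal resistance in series:
R_cast iron = L/(kA) = 0.0046/(56.9×32.8) = 2.465×10^-6 K/W
R_cellular glass = L/(kA) = 0.06/(0.0443×32.8) = 0.04129 K/W
R_common brick = L/(kA) = 0.075/(0.652×32.8) = 0.003507 K/W
R_outer film = 1/(h_o·A) = 1/(14.9×32.8) = 0.002046 K/W
R_total = 0.04685 K/W
Q = ΔT / R_total = 71 / 0.04685

Q ≈ 1520 W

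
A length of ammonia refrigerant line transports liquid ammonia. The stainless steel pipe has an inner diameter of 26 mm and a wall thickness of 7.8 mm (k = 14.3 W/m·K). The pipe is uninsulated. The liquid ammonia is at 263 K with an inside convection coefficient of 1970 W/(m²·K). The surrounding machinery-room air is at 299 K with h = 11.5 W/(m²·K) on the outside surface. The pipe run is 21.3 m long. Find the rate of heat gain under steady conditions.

Q ≈ 1130 W

Treating each annulus and film as a series resistance:
R_inner film = 1/(h_i·2πr₁L) = 1/(1970×2π×0.013×21.3) = 2.918×10^-4 K/W
R_stainless steel pipe wall = ln(20.8/13)/(2π×14.3×21.3) = 2.456×10^-4 K/W
R_outer film = 1/(h_o·2πr_oL) = 1/(11.5×2π×0.0208×21.3) = 0.03124 K/W
R_total = 0.03178 K/W
Q = ΔT/R_total = 36/0.03178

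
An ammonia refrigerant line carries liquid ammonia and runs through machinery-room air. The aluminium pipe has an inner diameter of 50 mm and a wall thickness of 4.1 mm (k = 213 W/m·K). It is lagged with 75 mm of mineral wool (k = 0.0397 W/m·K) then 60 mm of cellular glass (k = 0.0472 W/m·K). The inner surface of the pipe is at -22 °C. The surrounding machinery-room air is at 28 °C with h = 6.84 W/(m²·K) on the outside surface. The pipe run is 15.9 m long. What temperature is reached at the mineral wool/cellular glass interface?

For a radial system each layer contributes R = ln(r_out/r_in)/(2πkL); films add R = 1/(hA).
R_aluminium pipe wall = ln(29.1/25)/(2π×213×15.9) = 7.137×10^-6 K/W
R_mineral wool = ln(104.1/29.1)/(2π×0.0397×15.9) = 0.3214 K/W
R_cellular glass = ln(164.1/104.1)/(2π×0.0472×15.9) = 0.09652 K/W
R_outer film = 1/(h_o·2πr_oL) = 1/(6.84×2π×0.1641×15.9) = 0.008918 K/W
R_total = 0.4268 K/W
Q = ΔT/R_total = 50/0.4268
Q = 117 W
T_interface = T_inner + Q·ΣR(inner→interface) = -22 + 117×0.3214

T ≈ 15.6 °C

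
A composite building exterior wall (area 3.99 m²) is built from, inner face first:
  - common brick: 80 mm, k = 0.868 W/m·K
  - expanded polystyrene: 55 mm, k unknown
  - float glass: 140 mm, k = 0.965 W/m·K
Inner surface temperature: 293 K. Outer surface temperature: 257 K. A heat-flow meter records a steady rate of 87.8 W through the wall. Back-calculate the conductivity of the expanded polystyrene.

Thermal resistances in series:
R_common brick = L/(kA) = 0.08/(0.868×3.99) = 0.0231 K/W
R_float glass = L/(kA) = 0.14/(0.965×3.99) = 0.03636 K/W
Sum of known resistances R_other = 0.05946 K/W
Total R = ΔT/Q = 36/87.8 = 0.41 K/W
R_expanded polystyrene = R_total − R_other = 0.3506 K/W
k = L/(R·A) = 0.055/(0.3506×3.99)

k ≈ 0.0393 W/(m·K)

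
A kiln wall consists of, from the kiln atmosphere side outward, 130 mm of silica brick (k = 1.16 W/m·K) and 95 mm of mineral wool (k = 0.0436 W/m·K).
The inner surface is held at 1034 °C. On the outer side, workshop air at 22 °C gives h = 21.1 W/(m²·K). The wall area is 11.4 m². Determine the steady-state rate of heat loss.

Using the resistance-network approach (series):
R_silica brick = L/(kA) = 0.13/(1.16×11.4) = 0.009831 K/W
R_mineral wool = L/(kA) = 0.095/(0.0436×11.4) = 0.1911 K/W
R_outer film = 1/(h_o·A) = 1/(21.1×11.4) = 0.004157 K/W
R_total = 0.2051 K/W
Q = ΔT / R_total = 1012 / 0.2051

Q ≈ 4930 W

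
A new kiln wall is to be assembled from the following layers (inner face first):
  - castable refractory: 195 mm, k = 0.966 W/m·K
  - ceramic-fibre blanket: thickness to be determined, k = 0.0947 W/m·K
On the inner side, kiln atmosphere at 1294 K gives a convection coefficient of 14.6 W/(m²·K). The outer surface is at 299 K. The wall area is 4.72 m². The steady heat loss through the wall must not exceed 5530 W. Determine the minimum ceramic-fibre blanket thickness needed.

L ≈ 54.8 mm

Model the wall as resistances in series:
R_inner film = 1/(h_i·A) = 1/(14.6×4.72) = 0.01451 K/W
R_castable refractory = L/(kA) = 0.195/(0.966×4.72) = 0.04277 K/W
Sum of the known resistances R_other = 0.05728 K/W
Required total resistance R_tot = ΔT/Q_allow = 995/5530 = 0.1799 K/W
R_ceramic-fibre blanket = R_tot − R_other = 0.1226 K/W
L = R·k·A = 0.1226×0.0947×4.72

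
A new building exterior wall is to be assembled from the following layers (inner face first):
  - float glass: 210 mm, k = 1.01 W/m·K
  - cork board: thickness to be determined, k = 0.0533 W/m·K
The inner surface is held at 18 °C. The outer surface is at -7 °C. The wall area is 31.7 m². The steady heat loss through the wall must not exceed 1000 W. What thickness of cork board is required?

L ≈ 31.2 mm

Model the wall as resistances in series:
R_float glass = L/(kA) = 0.21/(1.01×31.7) = 0.006559 K/W
Sum of the known resistances R_other = 0.006559 K/W
Required total resistance R_tot = ΔT/Q_allow = 25/1000 = 0.025 K/W
R_cork board = R_tot − R_other = 0.01844 K/W
L = R·k·A = 0.01844×0.0533×31.7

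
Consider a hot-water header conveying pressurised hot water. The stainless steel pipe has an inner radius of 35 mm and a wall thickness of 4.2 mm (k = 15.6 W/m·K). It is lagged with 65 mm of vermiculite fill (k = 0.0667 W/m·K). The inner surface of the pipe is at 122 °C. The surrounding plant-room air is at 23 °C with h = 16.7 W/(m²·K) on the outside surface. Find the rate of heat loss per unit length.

q′ ≈ 40.8 W/m

Per-layer cylindrical resistances, series-summed:
R_stainless steel pipe wall = ln(39.2/35)/(2π×15.6×1) = 0.001156 K/W
R_vermiculite fill = ln(104.2/39.2)/(2π×0.0667×1) = 2.333 K/W
R_outer film = 1/(h_o·2πr_oL) = 1/(16.7×2π×0.1042×1) = 0.09146 K/W
R_total = 2.425 K/W
Q = ΔT/R_total = 99/2.425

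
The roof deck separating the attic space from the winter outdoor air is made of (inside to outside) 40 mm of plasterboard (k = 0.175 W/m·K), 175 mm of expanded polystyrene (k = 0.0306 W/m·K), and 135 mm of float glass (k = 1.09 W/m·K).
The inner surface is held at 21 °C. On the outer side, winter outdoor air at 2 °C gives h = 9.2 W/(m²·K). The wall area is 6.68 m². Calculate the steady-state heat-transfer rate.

Q ≈ 20.5 W

Using the resistance-network approach (series):
R_plasterboard = L/(kA) = 0.04/(0.175×6.68) = 0.03422 K/W
R_expanded polystyrene = L/(kA) = 0.175/(0.0306×6.68) = 0.8561 K/W
R_float glass = L/(kA) = 0.135/(1.09×6.68) = 0.01854 K/W
R_outer film = 1/(h_o·A) = 1/(9.2×6.68) = 0.01627 K/W
R_total = 0.9252 K/W
Q = ΔT / R_total = 19 / 0.9252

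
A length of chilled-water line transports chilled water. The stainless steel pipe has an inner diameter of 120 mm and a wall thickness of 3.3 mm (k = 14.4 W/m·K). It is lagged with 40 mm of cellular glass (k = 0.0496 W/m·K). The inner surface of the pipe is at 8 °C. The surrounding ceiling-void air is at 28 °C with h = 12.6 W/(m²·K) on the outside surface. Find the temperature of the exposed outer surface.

T ≈ 26.6 °C

Cylindrical conduction, so R = ln(r₂/r₁)/(2πkL) per layer, in series:
R_stainless steel pipe wall = ln(63.3/60)/(2π×14.4×1) = 5.918×10^-4 K/W
R_cellular glass = ln(103.3/63.3)/(2π×0.0496×1) = 1.572 K/W
R_outer film = 1/(h_o·2πr_oL) = 1/(12.6×2π×0.1033×1) = 0.1223 K/W
R_total = 1.694 K/W
Q = ΔT/R_total = 20/1.694
Q = 11.8 W/m
T_interface = T_inner + Q·ΣR(inner→interface) = 8 + 11.8×1.572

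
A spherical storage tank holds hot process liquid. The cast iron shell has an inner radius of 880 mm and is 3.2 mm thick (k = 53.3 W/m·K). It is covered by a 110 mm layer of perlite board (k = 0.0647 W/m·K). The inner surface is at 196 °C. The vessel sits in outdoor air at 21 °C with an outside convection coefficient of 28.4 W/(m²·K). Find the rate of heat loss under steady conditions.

For a spherical shell R = (1/r₁ − 1/r₂)/(4πk); film R = 1/(h·4πr²). In series:
R_cast iron shell = (1/0.88 − 1/0.8832)/(4π×53.3) = 6.147×10^-6 K/W
R_perlite board = (1/0.8832 − 1/0.9932)/(4π×0.0647) = 0.1542 K/W
R_outer film = 1/(h·4πr_o²) = 1/(28.4×4π×0.9932²) = 0.002841 K/W
R_total = 0.1571 K/W
Q = ΔT/R_total = 175/0.1571

Q ≈ 1110 W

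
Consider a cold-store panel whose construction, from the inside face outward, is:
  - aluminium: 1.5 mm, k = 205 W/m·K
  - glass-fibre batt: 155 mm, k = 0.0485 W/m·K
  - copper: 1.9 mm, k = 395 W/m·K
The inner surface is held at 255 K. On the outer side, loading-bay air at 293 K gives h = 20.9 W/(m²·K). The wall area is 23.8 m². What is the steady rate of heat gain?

Treating each layer as a thermal resistance in series:
R_aluminium = L/(kA) = 0.0015/(205×23.8) = 3.074×10^-7 K/W
R_glass-fibre batt = L/(kA) = 0.155/(0.0485×23.8) = 0.1343 K/W
R_copper = L/(kA) = 0.0019/(395×23.8) = 2.021×10^-7 K/W
R_outer film = 1/(h_o·A) = 1/(20.9×23.8) = 0.00201 K/W
R_total = 0.1363 K/W
Q = ΔT / R_total = 38 / 0.1363

Q ≈ 279 W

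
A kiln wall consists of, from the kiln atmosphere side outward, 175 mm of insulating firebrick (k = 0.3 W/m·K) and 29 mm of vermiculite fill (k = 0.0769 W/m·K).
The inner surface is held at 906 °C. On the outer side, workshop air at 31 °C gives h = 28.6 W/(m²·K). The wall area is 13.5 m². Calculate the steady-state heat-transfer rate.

Q ≈ 11900 W

Thermal resistances in series:
R_insulating firebrick = L/(kA) = 0.175/(0.3×13.5) = 0.04321 K/W
R_vermiculite fill = L/(kA) = 0.029/(0.0769×13.5) = 0.02793 K/W
R_outer film = 1/(h_o·A) = 1/(28.6×13.5) = 0.00259 K/W
R_total = 0.07373 K/W
Q = ΔT / R_total = 875 / 0.07373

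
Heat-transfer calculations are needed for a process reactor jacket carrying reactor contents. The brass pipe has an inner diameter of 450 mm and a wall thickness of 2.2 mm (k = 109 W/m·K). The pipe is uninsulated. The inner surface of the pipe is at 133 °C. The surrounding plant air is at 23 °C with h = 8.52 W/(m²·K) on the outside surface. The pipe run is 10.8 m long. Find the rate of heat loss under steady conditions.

Per-layer cylindrical resistances, series-summed:
R_brass pipe wall = ln(227.2/225)/(2π×109×10.8) = 1.316×10^-6 K/W
R_outer film = 1/(h_o·2πr_oL) = 1/(8.52×2π×0.2272×10.8) = 0.007613 K/W
R_total = 0.007614 K/W
Q = ΔT/R_total = 110/0.007614

Q ≈ 14400 W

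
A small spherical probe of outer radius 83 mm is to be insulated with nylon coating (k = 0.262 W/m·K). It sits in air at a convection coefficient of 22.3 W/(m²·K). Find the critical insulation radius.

r_cr ≈ 23.5 mm

For a sphere r_cr = 2k/h = 2×0.262/22.3
r_cr = 23.5 mm; since the bare radius (83 mm) is above r_cr, any added insulation will reduce heat loss.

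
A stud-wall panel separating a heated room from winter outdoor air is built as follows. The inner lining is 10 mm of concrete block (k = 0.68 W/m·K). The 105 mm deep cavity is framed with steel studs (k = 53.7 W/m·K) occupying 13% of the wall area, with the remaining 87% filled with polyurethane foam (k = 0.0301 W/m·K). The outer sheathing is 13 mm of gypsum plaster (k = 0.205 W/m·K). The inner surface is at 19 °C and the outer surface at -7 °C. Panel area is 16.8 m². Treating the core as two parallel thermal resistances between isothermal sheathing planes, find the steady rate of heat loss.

Sheathing layers in series; stud and cavity paths in parallel between them.
R_inner = 0.01/(0.68×16.8) = 8.754×10^-4 K/W
R_stud  = 0.105/(53.7×0.13×16.8) = 8.953×10^-4 K/W
R_cav   = 0.105/(0.0301×0.87×16.8) = 0.2387 K/W
1/R_core = 1/R_stud + 1/R_cav → R_core = 8.919×10^-4 K/W
R_outer = 0.013/(0.205×16.8) = 0.003775 K/W
R_total = 0.005542 K/W
Q = ΔT/R_total = 26/0.005542

Q ≈ 4690 W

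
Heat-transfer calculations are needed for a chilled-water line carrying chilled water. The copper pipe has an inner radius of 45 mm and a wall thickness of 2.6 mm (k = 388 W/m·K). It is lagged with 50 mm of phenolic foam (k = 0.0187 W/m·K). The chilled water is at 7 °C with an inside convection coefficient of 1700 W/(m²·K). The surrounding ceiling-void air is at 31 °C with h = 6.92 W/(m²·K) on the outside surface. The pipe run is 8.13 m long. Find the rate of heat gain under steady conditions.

Q ≈ 30.7 W

Per-layer cylindrical resistances, series-summed:
R_inner film = 1/(h_i·2πr₁L) = 1/(1700×2π×0.045×8.13) = 2.559×10^-4 K/W
R_copper pipe wall = ln(47.6/45)/(2π×388×8.13) = 2.834×10^-6 K/W
R_phenolic foam = ln(97.6/47.6)/(2π×0.0187×8.13) = 0.7517 K/W
R_outer film = 1/(h_o·2πr_oL) = 1/(6.92×2π×0.0976×8.13) = 0.02899 K/W
R_total = 0.7809 K/W
Q = ΔT/R_total = 24/0.7809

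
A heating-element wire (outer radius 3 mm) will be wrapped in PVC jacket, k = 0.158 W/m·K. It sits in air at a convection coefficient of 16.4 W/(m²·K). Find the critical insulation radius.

r_cr ≈ 9.63 mm

For a cylinder r_cr = k/h = 0.158/16.4
r_cr = 9.63 mm; since the bare radius (3 mm) is below r_cr, adding a thin layer of insulation will *increase* heat loss.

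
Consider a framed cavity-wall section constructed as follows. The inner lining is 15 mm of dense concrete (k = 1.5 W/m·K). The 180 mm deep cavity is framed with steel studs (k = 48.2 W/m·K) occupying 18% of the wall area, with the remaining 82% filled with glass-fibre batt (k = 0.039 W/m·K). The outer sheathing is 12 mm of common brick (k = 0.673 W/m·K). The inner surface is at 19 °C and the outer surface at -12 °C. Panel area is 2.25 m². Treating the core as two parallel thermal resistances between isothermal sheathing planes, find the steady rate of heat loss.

Q ≈ 1440 W

Sheathing layers in series; stud and cavity paths in parallel between them.
R_inner = 0.015/(1.5×2.25) = 0.004444 K/W
R_stud  = 0.18/(48.2×0.18×2.25) = 0.009221 K/W
R_cav   = 0.18/(0.039×0.82×2.25) = 2.502 K/W
1/R_core = 1/R_stud + 1/R_cav → R_core = 0.009187 K/W
R_outer = 0.012/(0.673×2.25) = 0.007925 K/W
R_total = 0.02156 K/W
Q = ΔT/R_total = 31/0.02156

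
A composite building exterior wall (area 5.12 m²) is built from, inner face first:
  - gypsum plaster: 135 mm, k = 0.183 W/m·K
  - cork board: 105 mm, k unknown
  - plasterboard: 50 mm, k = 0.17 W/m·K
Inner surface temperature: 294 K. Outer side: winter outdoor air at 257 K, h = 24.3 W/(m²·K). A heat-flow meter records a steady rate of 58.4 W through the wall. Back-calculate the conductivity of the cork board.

Treating each layer as a thermal resistance in series:
R_gypsum plaster = L/(kA) = 0.135/(0.183×5.12) = 0.1441 K/W
R_plasterboard = L/(kA) = 0.05/(0.17×5.12) = 0.05744 K/W
R_outer film = 1/(h_o·A) = 1/(24.3×5.12) = 0.008038 K/W
Sum of known resistances R_other = 0.2096 K/W
Total R = ΔT/Q = 37/58.4 = 0.6336 K/W
R_cork board = R_total − R_other = 0.424 K/W
k = L/(R·A) = 0.105/(0.424×5.12)

k ≈ 0.0484 W/(m·K)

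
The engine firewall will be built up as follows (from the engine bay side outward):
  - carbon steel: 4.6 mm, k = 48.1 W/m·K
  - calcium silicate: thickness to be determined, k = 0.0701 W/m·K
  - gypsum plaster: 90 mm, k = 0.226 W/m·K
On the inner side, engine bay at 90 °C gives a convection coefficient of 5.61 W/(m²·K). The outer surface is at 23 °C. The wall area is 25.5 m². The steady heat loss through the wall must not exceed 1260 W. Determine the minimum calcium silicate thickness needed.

Model the wall as resistances in series:
R_inner film = 1/(h_i·A) = 1/(5.61×25.5) = 0.00699 K/W
R_carbon steel = L/(kA) = 0.0046/(48.1×25.5) = 3.75×10^-6 K/W
R_gypsum plaster = L/(kA) = 0.09/(0.226×25.5) = 0.01562 K/W
Sum of the known resistances R_other = 0.02261 K/W
Required total resistance R_tot = ΔT/Q_allow = 67/1260 = 0.05317 K/W
R_calcium silicate = R_tot − R_other = 0.03056 K/W
L = R·k·A = 0.03056×0.0701×25.5

L ≈ 54.6 mm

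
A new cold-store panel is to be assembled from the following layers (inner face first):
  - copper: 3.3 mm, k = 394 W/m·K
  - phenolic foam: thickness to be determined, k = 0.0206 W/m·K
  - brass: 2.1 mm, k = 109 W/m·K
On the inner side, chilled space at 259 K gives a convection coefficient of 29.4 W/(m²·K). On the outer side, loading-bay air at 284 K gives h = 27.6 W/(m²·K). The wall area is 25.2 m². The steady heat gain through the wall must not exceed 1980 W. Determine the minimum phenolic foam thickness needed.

L ≈ 5.11 mm

Model the wall as resistances in series:
R_inner film = 1/(h_i·A) = 1/(29.4×25.2) = 0.00135 K/W
R_copper = L/(kA) = 0.0033/(394×25.2) = 3.324×10^-7 K/W
R_brass = L/(kA) = 0.0021/(109×25.2) = 7.645×10^-7 K/W
R_outer film = 1/(h_o·A) = 1/(27.6×25.2) = 0.001438 K/W
Sum of the known resistances R_other = 0.002789 K/W
Required total resistance R_tot = ΔT/Q_allow = 25/1980 = 0.01263 K/W
R_phenolic foam = R_tot − R_other = 0.009838 K/W
L = R·k·A = 0.009838×0.0206×25.2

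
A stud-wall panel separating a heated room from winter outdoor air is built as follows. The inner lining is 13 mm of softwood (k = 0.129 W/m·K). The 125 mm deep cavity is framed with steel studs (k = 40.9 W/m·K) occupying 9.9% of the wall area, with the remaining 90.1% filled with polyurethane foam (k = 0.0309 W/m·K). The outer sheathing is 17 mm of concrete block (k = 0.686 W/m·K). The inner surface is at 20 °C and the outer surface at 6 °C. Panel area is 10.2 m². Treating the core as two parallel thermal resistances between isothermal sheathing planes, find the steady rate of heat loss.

Sheathing layers in series; stud and cavity paths in parallel between them.
R_inner = 0.013/(0.129×10.2) = 0.00988 K/W
R_stud  = 0.125/(40.9×0.099×10.2) = 0.003027 K/W
R_cav   = 0.125/(0.0309×0.901×10.2) = 0.4402 K/W
1/R_core = 1/R_stud + 1/R_cav → R_core = 0.003006 K/W
R_outer = 0.017/(0.686×10.2) = 0.00243 K/W
R_total = 0.01532 K/W
Q = ΔT/R_total = 14/0.01532

Q ≈ 914 W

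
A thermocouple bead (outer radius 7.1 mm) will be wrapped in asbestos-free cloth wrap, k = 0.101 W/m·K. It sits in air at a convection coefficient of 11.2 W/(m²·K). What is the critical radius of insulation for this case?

r_cr ≈ 18 mm

For a sphere r_cr = 2k/h = 2×0.101/11.2
r_cr = 18 mm; since the bare radius (7.1 mm) is below r_cr, adding a thin layer of insulation will *increase* heat loss.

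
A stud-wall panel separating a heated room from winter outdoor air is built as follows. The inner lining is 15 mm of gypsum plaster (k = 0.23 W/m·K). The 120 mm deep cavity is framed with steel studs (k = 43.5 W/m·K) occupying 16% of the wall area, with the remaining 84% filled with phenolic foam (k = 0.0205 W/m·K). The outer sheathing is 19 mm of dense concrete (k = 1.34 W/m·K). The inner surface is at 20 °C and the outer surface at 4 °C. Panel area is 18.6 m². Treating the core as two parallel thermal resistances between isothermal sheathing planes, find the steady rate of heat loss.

Q ≈ 3080 W

Sheathing layers in series; stud and cavity paths in parallel between them.
R_inner = 0.015/(0.23×18.6) = 0.003506 K/W
R_stud  = 0.12/(43.5×0.16×18.6) = 9.27×10^-4 K/W
R_cav   = 0.12/(0.0205×0.84×18.6) = 0.3747 K/W
1/R_core = 1/R_stud + 1/R_cav → R_core = 9.247×10^-4 K/W
R_outer = 0.019/(1.34×18.6) = 7.623×10^-4 K/W
R_total = 0.005193 K/W
Q = ΔT/R_total = 16/0.005193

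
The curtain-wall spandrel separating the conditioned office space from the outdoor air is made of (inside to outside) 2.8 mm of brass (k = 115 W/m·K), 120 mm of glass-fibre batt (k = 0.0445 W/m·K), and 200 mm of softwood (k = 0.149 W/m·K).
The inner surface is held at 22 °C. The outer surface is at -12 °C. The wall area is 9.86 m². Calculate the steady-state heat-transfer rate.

Q ≈ 83 W

Using the resistance-network approach (series):
R_brass = L/(kA) = 0.0028/(115×9.86) = 2.469×10^-6 K/W
R_glass-fibre batt = L/(kA) = 0.12/(0.0445×9.86) = 0.2735 K/W
R_softwood = L/(kA) = 0.2/(0.149×9.86) = 0.1361 K/W
R_total = 0.4096 K/W
Q = ΔT / R_total = 34 / 0.4096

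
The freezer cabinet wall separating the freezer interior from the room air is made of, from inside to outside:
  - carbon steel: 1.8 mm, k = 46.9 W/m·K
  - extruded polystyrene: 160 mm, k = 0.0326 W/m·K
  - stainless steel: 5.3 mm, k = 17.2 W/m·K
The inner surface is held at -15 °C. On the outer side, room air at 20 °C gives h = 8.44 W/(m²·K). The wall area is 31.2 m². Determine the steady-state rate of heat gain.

Q ≈ 217 W

Using the resistance-network approach (series):
R_carbon steel = L/(kA) = 0.0018/(46.9×31.2) = 1.23×10^-6 K/W
R_extruded polystyrene = L/(kA) = 0.16/(0.0326×31.2) = 0.1573 K/W
R_stainless steel = L/(kA) = 0.0053/(17.2×31.2) = 9.876×10^-6 K/W
R_outer film = 1/(h_o·A) = 1/(8.44×31.2) = 0.003798 K/W
R_total = 0.1611 K/W
Q = ΔT / R_total = 35 / 0.1611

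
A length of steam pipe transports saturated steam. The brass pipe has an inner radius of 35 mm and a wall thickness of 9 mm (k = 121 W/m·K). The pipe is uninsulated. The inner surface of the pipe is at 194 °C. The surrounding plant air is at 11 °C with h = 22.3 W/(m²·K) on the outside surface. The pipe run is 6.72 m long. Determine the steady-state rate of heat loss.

Q ≈ 7570 W

Cylindrical conduction, so R = ln(r₂/r₁)/(2πkL) per layer, in series:
R_brass pipe wall = ln(44/35)/(2π×121×6.72) = 4.479×10^-5 K/W
R_outer film = 1/(h_o·2πr_oL) = 1/(22.3×2π×0.044×6.72) = 0.02414 K/W
R_total = 0.02418 K/W
Q = ΔT/R_total = 183/0.02418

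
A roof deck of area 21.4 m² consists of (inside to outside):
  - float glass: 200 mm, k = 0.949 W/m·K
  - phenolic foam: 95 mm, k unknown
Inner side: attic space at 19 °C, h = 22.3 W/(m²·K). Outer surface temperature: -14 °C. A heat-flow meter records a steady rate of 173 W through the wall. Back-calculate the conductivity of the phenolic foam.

Treating each layer as a thermal resistance in series:
R_inner film = 1/(h_i·A) = 1/(22.3×21.4) = 0.002095 K/W
R_float glass = L/(kA) = 0.2/(0.949×21.4) = 0.009848 K/W
Sum of known resistances R_other = 0.01194 K/W
Total R = ΔT/Q = 33/173 = 0.1908 K/W
R_phenolic foam = R_total − R_other = 0.1788 K/W
k = L/(R·A) = 0.095/(0.1788×21.4)

k ≈ 0.0248 W/(m·K)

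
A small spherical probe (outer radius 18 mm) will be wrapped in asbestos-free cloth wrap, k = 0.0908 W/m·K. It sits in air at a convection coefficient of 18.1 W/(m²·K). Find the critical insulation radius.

For a sphere r_cr = 2k/h = 2×0.0908/18.1
r_cr = 10 mm; since the bare radius (18 mm) is above r_cr, any added insulation will reduce heat loss.

r_cr ≈ 10 mm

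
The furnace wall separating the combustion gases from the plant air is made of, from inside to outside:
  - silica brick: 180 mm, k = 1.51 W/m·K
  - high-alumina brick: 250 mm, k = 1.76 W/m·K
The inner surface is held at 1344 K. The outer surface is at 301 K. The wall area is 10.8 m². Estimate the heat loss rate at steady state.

Using the resistance-network approach (series):
R_silica brick = L/(kA) = 0.18/(1.51×10.8) = 0.01104 K/W
R_high-alumina brick = L/(kA) = 0.25/(1.76×10.8) = 0.01315 K/W
R_total = 0.02419 K/W
Q = ΔT / R_total = 1043 / 0.02419

Q ≈ 43100 W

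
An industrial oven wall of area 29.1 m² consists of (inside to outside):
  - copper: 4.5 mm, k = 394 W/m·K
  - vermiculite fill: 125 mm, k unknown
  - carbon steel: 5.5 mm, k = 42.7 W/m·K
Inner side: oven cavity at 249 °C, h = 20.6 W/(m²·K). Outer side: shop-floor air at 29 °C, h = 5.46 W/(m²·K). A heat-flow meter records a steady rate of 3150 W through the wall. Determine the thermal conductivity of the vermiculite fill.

k ≈ 0.0694 W/(m·K)

Series thermal resistances:
R_inner film = 1/(h_i·A) = 1/(20.6×29.1) = 0.001668 K/W
R_copper = L/(kA) = 0.0045/(394×29.1) = 3.925×10^-7 K/W
R_carbon steel = L/(kA) = 0.0055/(42.7×29.1) = 4.426×10^-6 K/W
R_outer film = 1/(h_o·A) = 1/(5.46×29.1) = 0.006294 K/W
Sum of known resistances R_other = 0.007967 K/W
Total R = ΔT/Q = 220/3150 = 0.06984 K/W
R_vermiculite fill = R_total − R_other = 0.06187 K/W
k = L/(R·A) = 0.125/(0.06187×29.1)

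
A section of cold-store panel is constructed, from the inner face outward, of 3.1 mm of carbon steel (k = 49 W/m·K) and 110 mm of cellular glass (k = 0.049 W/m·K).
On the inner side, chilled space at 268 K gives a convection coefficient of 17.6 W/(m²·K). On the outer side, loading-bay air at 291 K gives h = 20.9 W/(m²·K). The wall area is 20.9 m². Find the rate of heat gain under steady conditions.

Thermal resistances in series:
R_inner film = 1/(h_i·A) = 1/(17.6×20.9) = 0.002719 K/W
R_carbon steel = L/(kA) = 0.0031/(49×20.9) = 3.027×10^-6 K/W
R_cellular glass = L/(kA) = 0.11/(0.049×20.9) = 0.1074 K/W
R_outer film = 1/(h_o·A) = 1/(20.9×20.9) = 0.002289 K/W
R_total = 0.1124 K/W
Q = ΔT / R_total = 23 / 0.1124

Q ≈ 205 W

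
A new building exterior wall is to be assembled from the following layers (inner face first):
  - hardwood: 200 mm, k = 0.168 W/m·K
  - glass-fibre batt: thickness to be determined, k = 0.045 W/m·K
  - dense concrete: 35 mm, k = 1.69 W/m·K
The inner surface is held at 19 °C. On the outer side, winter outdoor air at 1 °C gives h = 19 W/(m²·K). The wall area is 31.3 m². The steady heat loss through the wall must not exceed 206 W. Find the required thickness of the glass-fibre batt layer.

L ≈ 66.2 mm

Series thermal resistances:
R_hardwood = L/(kA) = 0.2/(0.168×31.3) = 0.03803 K/W
R_dense concrete = L/(kA) = 0.035/(1.69×31.3) = 6.617×10^-4 K/W
R_outer film = 1/(h_o·A) = 1/(19×31.3) = 0.001682 K/W
Sum of the known resistances R_other = 0.04038 K/W
Required total resistance R_tot = ΔT/Q_allow = 18/206 = 0.08738 K/W
R_glass-fibre batt = R_tot − R_other = 0.047 K/W
L = R·k·A = 0.047×0.045×31.3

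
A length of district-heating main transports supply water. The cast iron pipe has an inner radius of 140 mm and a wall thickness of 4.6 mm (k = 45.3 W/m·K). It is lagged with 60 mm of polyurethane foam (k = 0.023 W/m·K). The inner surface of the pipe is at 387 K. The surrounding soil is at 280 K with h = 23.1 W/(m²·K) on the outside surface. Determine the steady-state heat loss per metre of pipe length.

For a radial system each layer contributes R = ln(r_out/r_in)/(2πkL); films add R = 1/(hA).
R_cast iron pipe wall = ln(144.6/140)/(2π×45.3×1) = 1.136×10^-4 K/W
R_polyurethane foam = ln(204.6/144.6)/(2π×0.023×1) = 2.402 K/W
R_outer film = 1/(h_o·2πr_oL) = 1/(23.1×2π×0.2046×1) = 0.03367 K/W
R_total = 2.436 K/W
Q = ΔT/R_total = 107/2.436

q′ ≈ 43.9 W/m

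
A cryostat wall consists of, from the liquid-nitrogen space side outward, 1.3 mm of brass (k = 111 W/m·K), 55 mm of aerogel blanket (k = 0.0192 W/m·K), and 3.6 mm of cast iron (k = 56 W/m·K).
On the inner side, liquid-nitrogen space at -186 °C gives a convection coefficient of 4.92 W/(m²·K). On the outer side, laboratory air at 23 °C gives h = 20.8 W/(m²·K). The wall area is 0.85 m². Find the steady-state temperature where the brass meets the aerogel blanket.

T ≈ -172 °C

Model the wall as resistances in series:
R_inner film = 1/(h_i·A) = 1/(4.92×0.85) = 0.2391 K/W
R_brass = L/(kA) = 0.0013/(111×0.85) = 1.378×10^-5 K/W
R_aerogel blanket = L/(kA) = 0.055/(0.0192×0.85) = 3.37 K/W
R_cast iron = L/(kA) = 0.0036/(56×0.85) = 7.563×10^-5 K/W
R_outer film = 1/(h_o·A) = 1/(20.8×0.85) = 0.05656 K/W
R_total = 3.666 K/W;  Q = ΔT/R_total = 209/3.666 = 57.01 W
T_interface = T_inner + Q·ΣR(inner→interface) = -186 + 57×0.2391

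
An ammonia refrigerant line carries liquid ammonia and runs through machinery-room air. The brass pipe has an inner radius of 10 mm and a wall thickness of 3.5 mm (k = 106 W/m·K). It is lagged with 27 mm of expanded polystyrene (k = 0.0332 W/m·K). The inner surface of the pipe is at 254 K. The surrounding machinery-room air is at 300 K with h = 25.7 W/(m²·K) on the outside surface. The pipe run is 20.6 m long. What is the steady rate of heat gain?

Radial resistances (cylindrical: R_cond = ln(r_o/r_i)/(2πkL), R_conv = 1/(h·2πrL)):
R_brass pipe wall = ln(13.5/10)/(2π×106×20.6) = 2.187×10^-5 K/W
R_expanded polystyrene = ln(40.5/13.5)/(2π×0.0332×20.6) = 0.2557 K/W
R_outer film = 1/(h_o·2πr_oL) = 1/(25.7×2π×0.0405×20.6) = 0.007423 K/W
R_total = 0.2631 K/W
Q = ΔT/R_total = 46/0.2631

Q ≈ 175 W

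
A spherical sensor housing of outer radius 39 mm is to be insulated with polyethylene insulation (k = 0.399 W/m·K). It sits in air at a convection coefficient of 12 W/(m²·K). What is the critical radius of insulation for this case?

r_cr ≈ 66.5 mm

For a sphere r_cr = 2k/h = 2×0.399/12
r_cr = 66.5 mm; since the bare radius (39 mm) is below r_cr, adding a thin layer of insulation will *increase* heat loss.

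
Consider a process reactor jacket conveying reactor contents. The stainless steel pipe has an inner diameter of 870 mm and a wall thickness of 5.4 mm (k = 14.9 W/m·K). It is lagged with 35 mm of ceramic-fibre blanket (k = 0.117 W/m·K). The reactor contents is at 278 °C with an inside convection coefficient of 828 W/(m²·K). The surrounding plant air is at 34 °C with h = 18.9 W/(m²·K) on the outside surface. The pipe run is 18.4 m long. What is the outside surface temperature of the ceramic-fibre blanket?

Cylindrical conduction, so R = ln(r₂/r₁)/(2πkL) per layer, in series:
R_inner film = 1/(h_i·2πr₁L) = 1/(828×2π×0.435×18.4) = 2.402×10^-5 K/W
R_stainless steel pipe wall = ln(440.4/435)/(2π×14.9×18.4) = 7.162×10^-6 K/W
R_ceramic-fibre blanket = ln(475.4/440.4)/(2π×0.117×18.4) = 0.005654 K/W
R_outer film = 1/(h_o·2πr_oL) = 1/(18.9×2π×0.4754×18.4) = 9.627×10^-4 K/W
R_total = 0.006647 K/W
Q = ΔT/R_total = 244/0.006647
Q = 36700 W
T_interface = T_inner − Q·ΣR(inner→interface) = 278 − 36700×0.005685

T ≈ 69.3 °C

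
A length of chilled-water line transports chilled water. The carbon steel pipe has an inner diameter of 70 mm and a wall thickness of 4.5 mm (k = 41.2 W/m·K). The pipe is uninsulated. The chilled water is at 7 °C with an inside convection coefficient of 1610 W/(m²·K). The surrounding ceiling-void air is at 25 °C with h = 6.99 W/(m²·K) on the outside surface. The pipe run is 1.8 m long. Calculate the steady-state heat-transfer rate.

Q ≈ 55.9 W

Cylindrical conduction, so R = ln(r₂/r₁)/(2πkL) per layer, in series:
R_inner film = 1/(h_i·2πr₁L) = 1/(1610×2π×0.035×1.8) = 0.001569 K/W
R_carbon steel pipe wall = ln(39.5/35)/(2π×41.2×1.8) = 2.596×10^-4 K/W
R_outer film = 1/(h_o·2πr_oL) = 1/(6.99×2π×0.0395×1.8) = 0.3202 K/W
R_total = 0.3221 K/W
Q = ΔT/R_total = 18/0.3221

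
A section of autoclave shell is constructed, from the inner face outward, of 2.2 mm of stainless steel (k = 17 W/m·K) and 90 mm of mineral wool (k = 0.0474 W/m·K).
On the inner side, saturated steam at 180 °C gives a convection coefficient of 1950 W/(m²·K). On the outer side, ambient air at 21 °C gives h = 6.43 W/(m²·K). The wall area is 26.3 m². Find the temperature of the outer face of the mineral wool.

T ≈ 33 °C

Series thermal resistances:
R_inner film = 1/(h_i·A) = 1/(1950×26.3) = 1.95×10^-5 K/W
R_stainless steel = L/(kA) = 0.0022/(17×26.3) = 4.921×10^-6 K/W
R_mineral wool = L/(kA) = 0.09/(0.0474×26.3) = 0.0722 K/W
R_outer film = 1/(h_o·A) = 1/(6.43×26.3) = 0.005913 K/W
R_total = 0.07813 K/W;  Q = ΔT/R_total = 159/0.07813 = 2035 W
T_interface = T_inner − Q·ΣR(inner→interface) = 180 − 2030×0.07222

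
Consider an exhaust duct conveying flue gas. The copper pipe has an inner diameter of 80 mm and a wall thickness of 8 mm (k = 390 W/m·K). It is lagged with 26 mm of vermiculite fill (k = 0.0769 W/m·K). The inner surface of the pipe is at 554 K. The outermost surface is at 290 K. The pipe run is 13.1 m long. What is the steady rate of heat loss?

Q ≈ 3860 W

Treating each annulus and film as a series resistance:
R_copper pipe wall = ln(48/40)/(2π×390×13.1) = 5.68×10^-6 K/W
R_vermiculite fill = ln(74/48)/(2π×0.0769×13.1) = 0.06839 K/W
R_total = 0.06839 K/W
Q = ΔT/R_total = 264/0.06839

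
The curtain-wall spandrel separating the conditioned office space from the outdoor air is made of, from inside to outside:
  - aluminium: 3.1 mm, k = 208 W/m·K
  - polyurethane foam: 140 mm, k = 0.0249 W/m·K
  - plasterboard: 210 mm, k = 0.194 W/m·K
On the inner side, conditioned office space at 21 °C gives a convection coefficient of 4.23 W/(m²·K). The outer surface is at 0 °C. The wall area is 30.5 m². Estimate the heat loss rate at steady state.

Thermal resistances in series:
R_inner film = 1/(h_i·A) = 1/(4.23×30.5) = 0.007751 K/W
R_aluminium = L/(kA) = 0.0031/(208×30.5) = 4.887×10^-7 K/W
R_polyurethane foam = L/(kA) = 0.14/(0.0249×30.5) = 0.1843 K/W
R_plasterboard = L/(kA) = 0.21/(0.194×30.5) = 0.03549 K/W
R_total = 0.2276 K/W
Q = ΔT / R_total = 21 / 0.2276

Q ≈ 92.3 W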